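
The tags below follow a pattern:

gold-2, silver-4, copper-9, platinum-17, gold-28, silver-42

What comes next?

Metal goes gold, silver, copper, platinum, gold, silver → copper (repeats gold → silver → copper → platinum).
Second component goes 2, 4, 9, 17, 28, 42 → 59 (differences are 2, 5, 8, … (increasing by 3 each time)).
Putting it together: copper-59.

copper-59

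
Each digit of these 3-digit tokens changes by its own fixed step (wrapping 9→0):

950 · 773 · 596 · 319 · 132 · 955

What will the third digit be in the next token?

First digit goes 9, 7, 5, 3, 1, 9 → 7 (−2 each step, mod 10).
Second digit goes 5, 7, 9, 1, 3, 5 → 7 (+2 each step, mod 10).
Third digit — +3 each step, mod 10: 0, 3, 6, 9, 2, 5 → 8.

8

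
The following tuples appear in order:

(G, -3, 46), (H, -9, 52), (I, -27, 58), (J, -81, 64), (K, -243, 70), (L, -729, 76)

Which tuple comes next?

(M, -2187, 82)

Letter: letters move forward 1 place in the alphabet, so G, H, I, J, K, L → M.
Second coordinate: ×3 each step; -3, -9, -27, -81, -243, -729 → -2187.
Third coordinate — +6 each step: 46, 52, 58, 64, 70, 76 → 82.
Combining the parts gives (M, -2187, 82).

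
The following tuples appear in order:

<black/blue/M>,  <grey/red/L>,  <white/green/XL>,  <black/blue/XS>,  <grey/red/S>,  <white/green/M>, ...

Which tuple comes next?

Shade: repeats black → grey → white; black, grey, white, black, grey, white → black.
Colour: blue, red, green, blue, red, green → blue (repeats blue → red → green).
Size: repeats M → L → XL → XS → S; M, L, XL, XS, S, M → L.
So the next tuple is <black/blue/L>.

<black/blue/L>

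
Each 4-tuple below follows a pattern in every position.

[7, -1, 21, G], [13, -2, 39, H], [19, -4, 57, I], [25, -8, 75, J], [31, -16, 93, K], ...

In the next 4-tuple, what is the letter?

L

First part goes 7, 13, 19, 25, 31 → 37 (+6 each step).
Second part: ×2 each step, so -1, -2, -4, -8, -16 → -32.
Third part goes 21, 39, 57, 75, 93 → 111 (always 3 × the first part).
Letter goes G, H, I, J, K → L (letters move forward 1 place in the alphabet).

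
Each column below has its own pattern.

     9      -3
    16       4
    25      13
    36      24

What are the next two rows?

First component: perfect squares: 3², 4², 5², …; 9, 16, 25, 36 → 49 → 64.
For the second component, always 12 less than the first component: -3, 4, 13, 24 → 37 → 52.
Putting the parts together: 49  37 and then 64  52.

49  37; 64  52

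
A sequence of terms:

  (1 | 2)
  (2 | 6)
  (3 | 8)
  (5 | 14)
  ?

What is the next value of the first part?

For the first part, each term is the sum of the two before it: 1, 2, 3, 5 → 8.

8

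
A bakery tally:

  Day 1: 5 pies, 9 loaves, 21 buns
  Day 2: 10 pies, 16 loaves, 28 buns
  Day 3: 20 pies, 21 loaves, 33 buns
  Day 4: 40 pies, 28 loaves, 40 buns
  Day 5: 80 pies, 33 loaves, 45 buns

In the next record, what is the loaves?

Loaves — alternating steps +7, +5, +7, +5, …: 9, 16, 21, 28, 33 → 40.

40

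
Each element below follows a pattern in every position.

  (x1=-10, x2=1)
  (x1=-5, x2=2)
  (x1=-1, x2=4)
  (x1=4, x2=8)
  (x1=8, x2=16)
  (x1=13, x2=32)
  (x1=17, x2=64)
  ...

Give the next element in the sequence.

(x1=22, x2=128)

X1 — alternating steps +5, +4, +5, +4, …: -10, -5, -1, 4, 8, 13, 17 → 22.
X2: ×2 each step, so 1, 2, 4, 8, 16, 32, 64 → 128.
So the next element is (x1=22, x2=128).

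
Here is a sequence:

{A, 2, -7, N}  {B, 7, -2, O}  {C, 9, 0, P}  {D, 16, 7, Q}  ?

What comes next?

{E, 25, 16, R}

For the first letter, letters move forward 1 place in the alphabet: A, B, C, D → E.
For the second part, each term is the sum of the two before it: 2, 7, 9, 16 → 25.
For the third part, always 9 less than the second part: -7, -2, 0, 7 → 16.
Second letter — letters move forward 1 place in the alphabet: N, O, P, Q → R.
So the next 4-tuple is {E, 25, 16, R}.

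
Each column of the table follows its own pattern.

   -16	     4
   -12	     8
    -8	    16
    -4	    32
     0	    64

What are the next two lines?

First component: +4 each step, so -16, -12, -8, -4, 0 → 4 → 8.
Second component — ×2 each step: 4, 8, 16, 32, 64 → 128 → 256.
So the next two lines are 4  128 and 8  256.

4  128; 8  256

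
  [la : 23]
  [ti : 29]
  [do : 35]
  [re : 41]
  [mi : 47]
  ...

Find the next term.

Note: runs through the solfège scale do→ti; la, ti, do, re, mi → fa.
For the second entry, +6 each step: 23, 29, 35, 41, 47 → 53.
Combining the parts gives [fa : 53].

[fa : 53]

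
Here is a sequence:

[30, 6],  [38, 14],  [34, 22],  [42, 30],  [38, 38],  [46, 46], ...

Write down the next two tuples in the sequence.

[42, 54], [50, 62]

For the first part, alternating steps +8, −4, +8, −4, …: 30, 38, 34, 42, 38, 46 → 42 → 50.
Second part — +8 each step: 6, 14, 22, 30, 38, 46 → 54 → 62.
Putting the parts together: [42, 54] and then [50, 62].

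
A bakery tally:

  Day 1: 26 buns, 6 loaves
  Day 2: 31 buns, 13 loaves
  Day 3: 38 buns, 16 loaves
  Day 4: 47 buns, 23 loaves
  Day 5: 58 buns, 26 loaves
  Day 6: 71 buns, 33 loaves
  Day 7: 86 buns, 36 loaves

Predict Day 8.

103 buns, 43 loaves

Buns: differences are 5, 7, 9, … (increasing by 2 each time), so 26, 31, 38, 47, 58, 71, 86 → 103.
Loaves: alternating steps +7, +3, +7, +3, …; 6, 13, 16, 23, 26, 33, 36 → 43.
Putting it together: 103 buns, 43 loaves.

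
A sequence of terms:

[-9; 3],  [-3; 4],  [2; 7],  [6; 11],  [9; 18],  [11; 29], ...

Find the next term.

First component — differences are 6, 5, 4, … (decreasing by 1 each time): -9, -3, 2, 6, 9, 11 → 12.
Second component — each term is the sum of the two before it: 3, 4, 7, 11, 18, 29 → 47.
Putting it together: [12; 47].

[12; 47]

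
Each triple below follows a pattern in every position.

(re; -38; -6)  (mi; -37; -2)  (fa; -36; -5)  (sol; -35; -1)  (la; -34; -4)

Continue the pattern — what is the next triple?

Note — runs through the solfège scale do→ti: re, mi, fa, sol, la → ti.
Second entry: +1 each step; -38, -37, -36, -35, -34 → -33.
Third entry — alternating steps +4, −3, +4, −3, …: -6, -2, -5, -1, -4 → 0.
Putting it together: (ti; -33; 0).

(ti; -33; 0)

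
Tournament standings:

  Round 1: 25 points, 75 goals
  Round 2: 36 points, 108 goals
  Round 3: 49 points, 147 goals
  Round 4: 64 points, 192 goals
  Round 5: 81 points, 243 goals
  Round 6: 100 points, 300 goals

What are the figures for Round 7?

Points: 25, 36, 49, 64, 81, 100 → 121 (perfect squares: 5², 6², 7², …).
Goals — always 3 × the points: 75, 108, 147, 192, 243, 300 → 363.
Putting it together: 121 points, 363 goals.

121 points, 363 goals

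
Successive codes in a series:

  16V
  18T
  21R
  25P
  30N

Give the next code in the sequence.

36L

First component: differences are 2, 3, 4, … (increasing by 1 each time), so 16, 18, 21, 25, 30 → 36.
Letter: V, T, R, P, N → L (letters move back 2 places in the alphabet).
Combining the parts gives 36L.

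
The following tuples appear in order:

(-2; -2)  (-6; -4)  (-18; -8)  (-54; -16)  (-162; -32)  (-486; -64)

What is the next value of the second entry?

-128

Second entry: ×2 each step, so -2, -4, -8, -16, -32, -64 → -128.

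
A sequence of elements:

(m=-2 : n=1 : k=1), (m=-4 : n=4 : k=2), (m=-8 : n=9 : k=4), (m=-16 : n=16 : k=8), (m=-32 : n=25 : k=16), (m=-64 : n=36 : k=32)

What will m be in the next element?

M: ×2 each step, so -2, -4, -8, -16, -32, -64 → -128.

-128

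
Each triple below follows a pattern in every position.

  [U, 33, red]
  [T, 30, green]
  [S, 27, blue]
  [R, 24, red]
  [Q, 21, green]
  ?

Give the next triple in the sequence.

[P, 18, blue]

Letter — letters move back 1 place in the alphabet: U, T, S, R, Q → P.
Second entry goes 33, 30, 27, 24, 21 → 18 (−3 each step).
Colour goes red, green, blue, red, green → blue (repeats red → green → blue).
So the next triple is [P, 18, blue].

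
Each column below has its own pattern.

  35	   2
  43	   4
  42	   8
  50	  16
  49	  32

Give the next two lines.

57  64; 56  128

First component — alternating steps +8, −1, +8, −1, …: 35, 43, 42, 50, 49 → 57 → 56.
Second component — ×2 each step: 2, 4, 8, 16, 32 → 64 → 128.
So the next two lines are 57  64 and 56  128.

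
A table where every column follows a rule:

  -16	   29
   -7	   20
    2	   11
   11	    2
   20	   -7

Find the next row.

First component goes -16, -7, 2, 11, 20 → 29 (+9 each step).
Second component: together with the first component always sums to 13; 29, 20, 11, 2, -7 → -16.
Combining the parts gives 29  -16.

29  -16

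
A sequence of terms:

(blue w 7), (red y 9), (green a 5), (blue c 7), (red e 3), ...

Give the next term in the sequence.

Colour: repeats blue → red → green; blue, red, green, blue, red → green.
Letter: w, y, a, c, e → g (letters move forward 2 places in the alphabet, wrapping Z→A).
For the third part, alternating steps +2, −4, +2, −4, …: 7, 9, 5, 7, 3 → 5.
Combining the parts gives (green g 5).

(green g 5)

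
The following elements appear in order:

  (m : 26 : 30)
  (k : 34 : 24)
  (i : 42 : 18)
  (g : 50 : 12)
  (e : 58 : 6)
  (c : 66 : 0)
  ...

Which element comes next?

Letter: letters move back 2 places in the alphabet, so m, k, i, g, e, c → a.
Second value: 26, 34, 42, 50, 58, 66 → 74 (+8 each step).
Third value: −6 each step, so 30, 24, 18, 12, 6, 0 → -6.
Putting it together: (a : 74 : -6).

(a : 74 : -6)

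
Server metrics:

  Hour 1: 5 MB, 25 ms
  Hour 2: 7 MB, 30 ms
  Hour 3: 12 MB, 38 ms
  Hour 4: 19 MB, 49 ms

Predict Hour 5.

31 MB, 63 ms

For the MB, each term is the sum of the two before it: 5, 7, 12, 19 → 31.
Ms — differences are 5, 8, 11, … (increasing by 3 each time): 25, 30, 38, 49 → 63.
Combining the parts gives 31 MB, 63 ms.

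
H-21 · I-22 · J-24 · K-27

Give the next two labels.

L-31, M-36

Letter goes H, I, J, K → L → M (letters move forward 1 place in the alphabet).
For the second component, differences are 1, 2, 3, … (increasing by 1 each time): 21, 22, 24, 27 → 31 → 36.
Putting the parts together: L-31 and then M-36.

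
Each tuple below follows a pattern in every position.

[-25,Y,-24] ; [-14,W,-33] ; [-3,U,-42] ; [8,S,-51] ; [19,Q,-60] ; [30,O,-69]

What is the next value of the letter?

Letter goes Y, W, U, S, Q, O → M (letters move back 2 places in the alphabet).

M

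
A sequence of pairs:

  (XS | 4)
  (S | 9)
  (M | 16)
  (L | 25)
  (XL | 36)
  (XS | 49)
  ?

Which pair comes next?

(S | 64)

Size — repeats XS → S → M → L → XL: XS, S, M, L, XL, XS → S.
Second value: 4, 9, 16, 25, 36, 49 → 64 (perfect squares: 2², 3², 4², …).
Putting it together: (S | 64).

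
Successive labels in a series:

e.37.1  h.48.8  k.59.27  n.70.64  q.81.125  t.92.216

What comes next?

w.103.343

Letter: e, h, k, n, q, t → w (letters move forward 3 places in the alphabet).
Second component goes 37, 48, 59, 70, 81, 92 → 103 (+11 each step).
For the third component, perfect cubes: 1³, 2³, 3³, …: 1, 8, 27, 64, 125, 216 → 343.
Putting it together: w.103.343.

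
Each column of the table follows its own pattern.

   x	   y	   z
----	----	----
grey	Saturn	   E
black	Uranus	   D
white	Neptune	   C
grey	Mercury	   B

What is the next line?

black  Venus  A

Column x: repeats grey → black → white; grey, black, white, grey → black.
Column y: Saturn, Uranus, Neptune, Mercury → Venus (runs through the planets Mercury→Neptune).
Column z: letters move back 1 place in the alphabet; E, D, C, B → A.
Putting it together: black  Venus  A.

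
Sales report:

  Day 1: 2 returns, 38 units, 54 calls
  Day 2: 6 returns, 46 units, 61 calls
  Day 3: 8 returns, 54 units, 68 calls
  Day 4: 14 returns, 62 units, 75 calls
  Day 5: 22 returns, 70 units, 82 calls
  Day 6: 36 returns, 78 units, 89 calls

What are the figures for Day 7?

58 returns, 86 units, 96 calls

Returns goes 2, 6, 8, 14, 22, 36 → 58 (each term is the sum of the two before it).
For the units, +8 each step: 38, 46, 54, 62, 70, 78 → 86.
Calls goes 54, 61, 68, 75, 82, 89 → 96 (+7 each step).
So the next line is 58 returns, 86 units, 96 calls.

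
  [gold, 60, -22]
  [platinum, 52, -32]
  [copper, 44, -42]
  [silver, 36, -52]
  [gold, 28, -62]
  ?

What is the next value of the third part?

Third part: −10 each step, so -22, -32, -42, -52, -62 → -72.

-72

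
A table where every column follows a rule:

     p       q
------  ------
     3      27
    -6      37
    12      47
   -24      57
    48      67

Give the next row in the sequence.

Column p: 3, -6, 12, -24, 48 → -96 (×(-2) each step).
Column q — +10 each step: 27, 37, 47, 57, 67 → 77.
Putting it together: -96  77.

-96  77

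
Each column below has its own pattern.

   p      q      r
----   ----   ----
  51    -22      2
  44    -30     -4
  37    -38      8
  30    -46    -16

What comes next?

Column p: −7 each step, so 51, 44, 37, 30 → 23.
Column q: −8 each step, so -22, -30, -38, -46 → -54.
Column r — ×(-2) each step: 2, -4, 8, -16 → 32.
Putting it together: 23  -54  32.

23  -54  32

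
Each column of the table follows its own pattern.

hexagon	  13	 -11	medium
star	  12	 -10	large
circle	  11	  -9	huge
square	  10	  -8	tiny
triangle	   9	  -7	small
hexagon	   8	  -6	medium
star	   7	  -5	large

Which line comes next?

circle  6  -4  huge

Shape: hexagon, star, circle, square, triangle, hexagon, star → circle (repeats hexagon → star → circle → square → triangle).
Second component: −1 each step; 13, 12, 11, 10, 9, 8, 7 → 6.
Third component — +1 each step: -11, -10, -9, -8, -7, -6, -5 → -4.
For the size, repeats medium → large → huge → tiny → small: medium, large, huge, tiny, small, medium, large → huge.
Combining the parts gives circle  6  -4  huge.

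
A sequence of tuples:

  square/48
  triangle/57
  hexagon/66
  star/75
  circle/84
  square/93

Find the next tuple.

Shape: repeats square → triangle → hexagon → star → circle, so square, triangle, hexagon, star, circle, square → triangle.
Second value: +9 each step; 48, 57, 66, 75, 84, 93 → 102.
So the next tuple is triangle/102.

triangle/102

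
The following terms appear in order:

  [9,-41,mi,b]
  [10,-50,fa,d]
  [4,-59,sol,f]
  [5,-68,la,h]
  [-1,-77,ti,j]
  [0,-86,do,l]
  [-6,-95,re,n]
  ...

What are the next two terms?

[-5,-104,mi,p], [-11,-113,fa,r]

First slot goes 9, 10, 4, 5, -1, 0, -6 → -5 → -11 (alternating steps +1, −6, +1, −6, …).
Second slot goes -41, -50, -59, -68, -77, -86, -95 → -104 → -113 (−9 each step).
Note: runs through the solfège scale do→ti; mi, fa, sol, la, ti, do, re → mi → fa.
For the letter, letters move forward 2 places in the alphabet: b, d, f, h, j, l, n → p → r.
So the next two terms are [-5,-104,mi,p] and [-11,-113,fa,r].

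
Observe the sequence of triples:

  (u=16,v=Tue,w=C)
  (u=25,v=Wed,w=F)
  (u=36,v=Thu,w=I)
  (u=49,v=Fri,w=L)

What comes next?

(u=64,v=Sat,w=O)

U: 16, 25, 36, 49 → 64 (perfect squares: 4², 5², 6², …).
For the v, runs through the weekdays Mon→Sun: Tue, Wed, Thu, Fri → Sat.
W: letters move forward 3 places in the alphabet; C, F, I, L → O.
So the next triple is (u=64,v=Sat,w=O).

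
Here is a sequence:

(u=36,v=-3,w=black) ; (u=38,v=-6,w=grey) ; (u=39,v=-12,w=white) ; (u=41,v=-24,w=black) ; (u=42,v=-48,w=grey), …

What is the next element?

(u=44,v=-96,w=white)

U: alternating steps +2, +1, +2, +1, …; 36, 38, 39, 41, 42 → 44.
V: ×2 each step, so -3, -6, -12, -24, -48 → -96.
W — repeats black → grey → white: black, grey, white, black, grey → white.
Combining the parts gives (u=44,v=-96,w=white).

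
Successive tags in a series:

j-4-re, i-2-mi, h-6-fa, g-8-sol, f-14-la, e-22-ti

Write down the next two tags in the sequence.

Letter goes j, i, h, g, f, e → d → c (letters move back 1 place in the alphabet).
Second component goes 4, 2, 6, 8, 14, 22 → 36 → 58 (each term is the sum of the two before it).
Note — runs through the solfège scale do→ti: re, mi, fa, sol, la, ti → do → re.
Putting the parts together: d-36-do and then c-58-re.

d-36-do then c-58-re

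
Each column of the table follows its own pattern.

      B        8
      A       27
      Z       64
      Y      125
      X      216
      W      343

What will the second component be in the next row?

Second component — perfect cubes: 2³, 3³, 4³, …: 8, 27, 64, 125, 216, 343 → 512.

512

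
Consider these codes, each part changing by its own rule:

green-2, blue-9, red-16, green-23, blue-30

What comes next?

red-37

Colour: green, blue, red, green, blue → red (repeats green → blue → red).
For the second component, +7 each step: 2, 9, 16, 23, 30 → 37.
Combining the parts gives red-37.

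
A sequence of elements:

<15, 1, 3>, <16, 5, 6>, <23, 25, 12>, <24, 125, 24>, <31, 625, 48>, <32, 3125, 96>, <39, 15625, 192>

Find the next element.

First entry: 15, 16, 23, 24, 31, 32, 39 → 40 (alternating steps +1, +7, +1, +7, …).
Second entry: 1, 5, 25, 125, 625, 3125, 15625 → 78125 (×5 each step).
Third entry: ×2 each step, so 3, 6, 12, 24, 48, 96, 192 → 384.
Putting it together: <40, 78125, 384>.

<40, 78125, 384>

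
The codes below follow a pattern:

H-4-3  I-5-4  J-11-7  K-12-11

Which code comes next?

L-18-18

Letter — letters move forward 1 place in the alphabet: H, I, J, K → L.
Second component goes 4, 5, 11, 12 → 18 (alternating steps +1, +6, +1, +6, …).
Third component — each term is the sum of the two before it: 3, 4, 7, 11 → 18.
So the next code is L-18-18.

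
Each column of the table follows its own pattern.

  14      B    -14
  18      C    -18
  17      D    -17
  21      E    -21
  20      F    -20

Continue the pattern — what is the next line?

First component: alternating steps +4, −1, +4, −1, …, so 14, 18, 17, 21, 20 → 24.
Letter: letters move forward 1 place in the alphabet, so B, C, D, E, F → G.
Third component — always the negative of the first component: -14, -18, -17, -21, -20 → -24.
Combining the parts gives 24  G  -24.

24  G  -24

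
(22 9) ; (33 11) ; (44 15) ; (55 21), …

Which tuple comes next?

(66 29)

For the first part, +11 each step: 22, 33, 44, 55 → 66.
Second part: differences are 2, 4, 6, … (increasing by 2 each time), so 9, 11, 15, 21 → 29.
Putting it together: (66 29).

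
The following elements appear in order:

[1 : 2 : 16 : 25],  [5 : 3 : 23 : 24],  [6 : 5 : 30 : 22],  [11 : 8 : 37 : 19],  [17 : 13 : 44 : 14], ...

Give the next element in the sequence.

First entry: each term is the sum of the two before it, so 1, 5, 6, 11, 17 → 28.
Second entry: each term is the sum of the two before it; 2, 3, 5, 8, 13 → 21.
For the third entry, +7 each step: 16, 23, 30, 37, 44 → 51.
Fourth entry — together with the second entry always sums to 27: 25, 24, 22, 19, 14 → 6.
Putting it together: [28 : 21 : 51 : 6].

[28 : 21 : 51 : 6]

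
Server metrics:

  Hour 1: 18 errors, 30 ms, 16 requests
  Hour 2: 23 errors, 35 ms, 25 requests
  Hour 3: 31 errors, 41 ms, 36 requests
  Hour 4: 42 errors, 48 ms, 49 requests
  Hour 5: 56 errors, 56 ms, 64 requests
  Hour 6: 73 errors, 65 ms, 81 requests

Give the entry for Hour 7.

93 errors, 75 ms, 100 requests

Errors — differences are 5, 8, 11, … (increasing by 3 each time): 18, 23, 31, 42, 56, 73 → 93.
Ms: differences are 5, 6, 7, … (increasing by 1 each time); 30, 35, 41, 48, 56, 65 → 75.
Requests: perfect squares: 4², 5², 6², …; 16, 25, 36, 49, 64, 81 → 100.
So the next record is 93 errors, 75 ms, 100 requests.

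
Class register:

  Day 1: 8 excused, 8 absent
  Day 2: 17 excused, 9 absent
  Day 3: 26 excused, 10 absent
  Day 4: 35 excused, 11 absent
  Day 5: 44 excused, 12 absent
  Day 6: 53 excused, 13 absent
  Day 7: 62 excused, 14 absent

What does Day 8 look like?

Excused: +9 each step; 8, 17, 26, 35, 44, 53, 62 → 71.
Absent: 8, 9, 10, 11, 12, 13, 14 → 15 (+1 each step).
Putting it together: 71 excused, 15 absent.

71 excused, 15 absent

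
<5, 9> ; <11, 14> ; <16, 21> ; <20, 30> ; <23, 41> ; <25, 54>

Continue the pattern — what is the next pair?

First slot: 5, 11, 16, 20, 23, 25 → 26 (differences are 6, 5, 4, … (decreasing by 1 each time)).
Second slot: differences are 5, 7, 9, … (increasing by 2 each time); 9, 14, 21, 30, 41, 54 → 69.
So the next pair is <26, 69>.

<26, 69>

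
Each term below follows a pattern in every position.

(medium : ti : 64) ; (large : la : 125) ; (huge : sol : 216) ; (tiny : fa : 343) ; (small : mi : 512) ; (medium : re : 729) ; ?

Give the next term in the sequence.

Size goes medium, large, huge, tiny, small, medium → large (repeats medium → large → huge → tiny → small).
Note: ti, la, sol, fa, mi, re → do (runs backward through the solfège scale do→ti).
Third coordinate: 64, 125, 216, 343, 512, 729 → 1000 (perfect cubes: 4³, 5³, 6³, …).
Putting it together: (large : do : 1000).

(large : do : 1000)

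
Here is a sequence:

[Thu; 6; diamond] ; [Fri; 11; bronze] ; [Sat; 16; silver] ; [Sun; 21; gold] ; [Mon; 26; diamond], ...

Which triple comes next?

[Tue; 31; bronze]

Day: Thu, Fri, Sat, Sun, Mon → Tue (runs through the weekdays Mon→Sun).
For the second slot, +5 each step: 6, 11, 16, 21, 26 → 31.
For the rank, repeats diamond → bronze → silver → gold: diamond, bronze, silver, gold, diamond → bronze.
So the next triple is [Tue; 31; bronze].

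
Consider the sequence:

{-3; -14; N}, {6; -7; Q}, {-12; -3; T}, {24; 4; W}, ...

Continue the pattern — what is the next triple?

First slot: ×(-2) each step, so -3, 6, -12, 24 → -48.
Second slot: alternating steps +7, +4, +7, +4, …; -14, -7, -3, 4 → 8.
Letter: letters move forward 3 places in the alphabet, so N, Q, T, W → Z.
Putting it together: {-48; 8; Z}.

{-48; 8; Z}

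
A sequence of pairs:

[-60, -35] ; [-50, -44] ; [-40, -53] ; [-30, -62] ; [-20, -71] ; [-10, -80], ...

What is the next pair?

First slot: +10 each step, so -60, -50, -40, -30, -20, -10 → 0.
Second slot goes -35, -44, -53, -62, -71, -80 → -89 (−9 each step).
Combining the parts gives [0, -89].

[0, -89]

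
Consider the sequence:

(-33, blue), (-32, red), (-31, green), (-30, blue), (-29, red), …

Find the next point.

First component: +1 each step, so -33, -32, -31, -30, -29 → -28.
Colour — repeats blue → red → green: blue, red, green, blue, red → green.
So the next point is (-28, green).

(-28, green)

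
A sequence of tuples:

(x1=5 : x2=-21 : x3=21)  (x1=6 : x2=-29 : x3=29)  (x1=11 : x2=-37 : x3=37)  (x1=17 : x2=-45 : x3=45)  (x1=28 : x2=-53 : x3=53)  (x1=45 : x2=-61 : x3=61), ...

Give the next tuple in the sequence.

(x1=73 : x2=-69 : x3=69)

X1 goes 5, 6, 11, 17, 28, 45 → 73 (each term is the sum of the two before it).
For the x2, −8 each step: -21, -29, -37, -45, -53, -61 → -69.
X3: 21, 29, 37, 45, 53, 61 → 69 (always the negative of the x2).
So the next tuple is (x1=73 : x2=-69 : x3=69).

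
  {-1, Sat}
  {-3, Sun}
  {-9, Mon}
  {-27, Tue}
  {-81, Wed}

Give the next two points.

{-243, Thu}, {-729, Fri}

First component: ×3 each step, so -1, -3, -9, -27, -81 → -243 → -729.
Day — runs through the weekdays Mon→Sun: Sat, Sun, Mon, Tue, Wed → Thu → Fri.
So the next two points are {-243, Thu} and {-729, Fri}.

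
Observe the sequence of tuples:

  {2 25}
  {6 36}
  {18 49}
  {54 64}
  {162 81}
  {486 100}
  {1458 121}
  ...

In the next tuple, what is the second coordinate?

Second coordinate — perfect squares: 5², 6², 7², …: 25, 36, 49, 64, 81, 100, 121 → 144.

144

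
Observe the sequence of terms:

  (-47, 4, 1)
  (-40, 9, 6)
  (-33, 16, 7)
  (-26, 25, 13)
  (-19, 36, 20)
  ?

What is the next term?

First part: +7 each step, so -47, -40, -33, -26, -19 → -12.
Second part goes 4, 9, 16, 25, 36 → 49 (perfect squares: 2², 3², 4², …).
Third part — each term is the sum of the two before it: 1, 6, 7, 13, 20 → 33.
Combining the parts gives (-12, 49, 33).

(-12, 49, 33)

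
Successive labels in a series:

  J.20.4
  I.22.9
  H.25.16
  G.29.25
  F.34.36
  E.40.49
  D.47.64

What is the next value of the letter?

Letter — letters move back 1 place in the alphabet: J, I, H, G, F, E, D → C.
Second component: 20, 22, 25, 29, 34, 40, 47 → 55 (differences are 2, 3, 4, … (increasing by 1 each time)).
For the third component, perfect squares: 2², 3², 4², …: 4, 9, 16, 25, 36, 49, 64 → 81.

C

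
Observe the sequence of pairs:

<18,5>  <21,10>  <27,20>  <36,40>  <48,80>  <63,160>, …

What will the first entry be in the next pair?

First entry: 18, 21, 27, 36, 48, 63 → 81 (differences are 3, 6, 9, … (increasing by 3 each time)).
Second entry — ×2 each step: 5, 10, 20, 40, 80, 160 → 320.

81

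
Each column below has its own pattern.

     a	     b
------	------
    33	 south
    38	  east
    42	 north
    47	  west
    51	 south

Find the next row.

For the column a, alternating steps +5, +4, +5, +4, …: 33, 38, 42, 47, 51 → 56.
Column b goes south, east, north, west, south → east (repeats south → east → north → west).
So the next row is 56  east.

56  east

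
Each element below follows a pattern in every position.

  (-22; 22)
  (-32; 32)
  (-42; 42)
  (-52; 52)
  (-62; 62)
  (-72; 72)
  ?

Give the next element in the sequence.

(-82; 82)

First slot goes -22, -32, -42, -52, -62, -72 → -82 (−10 each step).
Second slot goes 22, 32, 42, 52, 62, 72 → 82 (always the negative of the first slot).
So the next element is (-82; 82).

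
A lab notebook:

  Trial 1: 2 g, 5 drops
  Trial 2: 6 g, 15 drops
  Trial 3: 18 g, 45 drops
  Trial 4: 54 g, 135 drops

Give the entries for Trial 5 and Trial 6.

G goes 2, 6, 18, 54 → 162 → 486 (×3 each step).
Drops: ×3 each step; 5, 15, 45, 135 → 405 → 1215.
So the next two records are 162 g, 405 drops and 486 g, 1215 drops.

162 g, 405 drops; 486 g, 1215 drops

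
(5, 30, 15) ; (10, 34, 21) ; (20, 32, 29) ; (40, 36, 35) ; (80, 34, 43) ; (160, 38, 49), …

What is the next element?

First coordinate: ×2 each step; 5, 10, 20, 40, 80, 160 → 320.
Second coordinate: 30, 34, 32, 36, 34, 38 → 36 (alternating steps +4, −2, +4, −2, …).
Third coordinate: 15, 21, 29, 35, 43, 49 → 57 (alternating steps +6, +8, +6, +8, …).
Combining the parts gives (320, 36, 57).

(320, 36, 57)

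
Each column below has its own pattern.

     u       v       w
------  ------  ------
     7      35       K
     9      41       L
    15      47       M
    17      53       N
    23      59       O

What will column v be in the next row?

Column v: +6 each step; 35, 41, 47, 53, 59 → 65.

65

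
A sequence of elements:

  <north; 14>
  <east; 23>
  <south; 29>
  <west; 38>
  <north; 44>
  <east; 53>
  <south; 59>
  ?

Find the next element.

<west; 68>

Direction: repeats north → east → south → west; north, east, south, west, north, east, south → west.
Second component: alternating steps +9, +6, +9, +6, …, so 14, 23, 29, 38, 44, 53, 59 → 68.
Putting it together: <west; 68>.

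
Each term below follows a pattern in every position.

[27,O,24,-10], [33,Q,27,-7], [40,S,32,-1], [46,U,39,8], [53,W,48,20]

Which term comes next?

For the first value, alternating steps +6, +7, +6, +7, …: 27, 33, 40, 46, 53 → 59.
Letter: letters move forward 2 places in the alphabet, so O, Q, S, U, W → Y.
For the third value, differences are 3, 5, 7, … (increasing by 2 each time): 24, 27, 32, 39, 48 → 59.
Fourth value — differences are 3, 6, 9, … (increasing by 3 each time): -10, -7, -1, 8, 20 → 35.
Combining the parts gives [59,Y,59,35].

[59,Y,59,35]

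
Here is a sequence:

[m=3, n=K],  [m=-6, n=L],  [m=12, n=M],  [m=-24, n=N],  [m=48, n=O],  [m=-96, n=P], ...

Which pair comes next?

M: ×(-2) each step; 3, -6, 12, -24, 48, -96 → 192.
N: letters move forward 1 place in the alphabet, so K, L, M, N, O, P → Q.
Putting it together: [m=192, n=Q].

[m=192, n=Q]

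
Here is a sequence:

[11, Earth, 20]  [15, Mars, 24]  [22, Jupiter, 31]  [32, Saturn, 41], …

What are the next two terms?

[45, Uranus, 54], [61, Neptune, 70]

First slot: differences are 4, 7, 10, … (increasing by 3 each time); 11, 15, 22, 32 → 45 → 61.
Planet goes Earth, Mars, Jupiter, Saturn → Uranus → Neptune (runs through the planets Mercury→Neptune).
Third slot goes 20, 24, 31, 41 → 54 → 70 (always 9 more than the first slot).
Putting the parts together: [45, Uranus, 54] and then [61, Neptune, 70].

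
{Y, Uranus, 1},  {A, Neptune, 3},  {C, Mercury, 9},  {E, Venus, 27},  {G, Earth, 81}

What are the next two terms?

Letter: Y, A, C, E, G → I → K (letters move forward 2 places in the alphabet, wrapping Z→A).
Planet: Uranus, Neptune, Mercury, Venus, Earth → Mars → Jupiter (runs through the planets Mercury→Neptune).
Third component — ×3 each step: 1, 3, 9, 27, 81 → 243 → 729.
Putting the parts together: {I, Mars, 243} and then {K, Jupiter, 729}.

{I, Mars, 243}, {K, Jupiter, 729}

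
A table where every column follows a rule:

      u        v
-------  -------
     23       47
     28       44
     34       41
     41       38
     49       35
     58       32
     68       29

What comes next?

79  26

For the column u, differences are 5, 6, 7, … (increasing by 1 each time): 23, 28, 34, 41, 49, 58, 68 → 79.
For the column v, −3 each step: 47, 44, 41, 38, 35, 32, 29 → 26.
So the next row is 79  26.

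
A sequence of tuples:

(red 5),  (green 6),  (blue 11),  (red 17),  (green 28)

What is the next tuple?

(blue 45)

Colour: repeats red → green → blue; red, green, blue, red, green → blue.
Second value: each term is the sum of the two before it, so 5, 6, 11, 17, 28 → 45.
So the next tuple is (blue 45).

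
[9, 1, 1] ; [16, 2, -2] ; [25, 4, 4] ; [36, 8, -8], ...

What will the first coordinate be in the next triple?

49

First coordinate: 9, 16, 25, 36 → 49 (perfect squares: 3², 4², 5², …).
Second coordinate: ×2 each step, so 1, 2, 4, 8 → 16.
Third coordinate goes 1, -2, 4, -8 → 16 (×(-2) each step).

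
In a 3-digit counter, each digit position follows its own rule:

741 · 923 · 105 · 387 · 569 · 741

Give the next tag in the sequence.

923

First digit: 7, 9, 1, 3, 5, 7 → 9 (+2 each step, mod 10).
Second digit: −2 each step, mod 10, so 4, 2, 0, 8, 6, 4 → 2.
Third digit — +2 each step, mod 10: 1, 3, 5, 7, 9, 1 → 3.
Combining the parts gives 923.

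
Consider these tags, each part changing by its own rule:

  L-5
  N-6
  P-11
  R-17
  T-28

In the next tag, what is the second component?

Letter: L, N, P, R, T → V (letters move forward 2 places in the alphabet).
Second component: 5, 6, 11, 17, 28 → 45 (each term is the sum of the two before it).

45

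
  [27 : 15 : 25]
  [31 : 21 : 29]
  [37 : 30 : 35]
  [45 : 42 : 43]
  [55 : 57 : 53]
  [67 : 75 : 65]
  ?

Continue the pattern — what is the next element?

First entry: differences are 4, 6, 8, … (increasing by 2 each time), so 27, 31, 37, 45, 55, 67 → 81.
Second entry: 15, 21, 30, 42, 57, 75 → 96 (differences are 6, 9, 12, … (increasing by 3 each time)).
Third entry: 25, 29, 35, 43, 53, 65 → 79 (differences are 4, 6, 8, … (increasing by 2 each time)).
Combining the parts gives [81 : 96 : 79].

[81 : 96 : 79]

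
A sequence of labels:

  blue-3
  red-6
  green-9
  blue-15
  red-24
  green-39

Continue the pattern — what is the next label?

For the colour, repeats blue → red → green: blue, red, green, blue, red, green → blue.
For the second component, each term is the sum of the two before it: 3, 6, 9, 15, 24, 39 → 63.
Combining the parts gives blue-63.

blue-63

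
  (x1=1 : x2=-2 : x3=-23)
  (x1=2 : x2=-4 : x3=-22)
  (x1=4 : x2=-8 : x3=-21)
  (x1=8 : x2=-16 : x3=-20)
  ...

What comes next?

(x1=16 : x2=-32 : x3=-19)

X1: ×2 each step; 1, 2, 4, 8 → 16.
X2 — ×2 each step: -2, -4, -8, -16 → -32.
For the x3, +1 each step: -23, -22, -21, -20 → -19.
Combining the parts gives (x1=16 : x2=-32 : x3=-19).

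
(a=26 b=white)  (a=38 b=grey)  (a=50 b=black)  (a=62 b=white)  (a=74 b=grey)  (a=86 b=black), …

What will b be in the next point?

B — repeats white → grey → black: white, grey, black, white, grey, black → white.

white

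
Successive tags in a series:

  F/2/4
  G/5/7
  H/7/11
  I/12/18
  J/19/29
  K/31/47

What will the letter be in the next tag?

Letter: letters move forward 1 place in the alphabet; F, G, H, I, J, K → L.

L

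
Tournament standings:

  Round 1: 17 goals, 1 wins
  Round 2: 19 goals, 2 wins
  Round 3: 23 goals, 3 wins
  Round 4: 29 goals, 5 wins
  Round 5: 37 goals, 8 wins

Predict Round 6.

47 goals, 13 wins

Goals: 17, 19, 23, 29, 37 → 47 (differences are 2, 4, 6, … (increasing by 2 each time)).
For the wins, each term is the sum of the two before it: 1, 2, 3, 5, 8 → 13.
Combining the parts gives 47 goals, 13 wins.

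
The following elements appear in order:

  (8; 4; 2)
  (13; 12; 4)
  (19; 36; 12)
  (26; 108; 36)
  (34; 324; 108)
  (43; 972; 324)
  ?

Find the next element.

(53; 2916; 972)

First slot: 8, 13, 19, 26, 34, 43 → 53 (differences are 5, 6, 7, … (increasing by 1 each time)).
Second slot: ×3 each step; 4, 12, 36, 108, 324, 972 → 2916.
Third slot: always the previous value of the second slot, so 2, 4, 12, 36, 108, 324 → 972.
Putting it together: (53; 2916; 972).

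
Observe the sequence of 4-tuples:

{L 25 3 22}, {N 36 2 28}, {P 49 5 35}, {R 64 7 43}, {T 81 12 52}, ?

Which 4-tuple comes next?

Letter: L, N, P, R, T → V (letters move forward 2 places in the alphabet).
Second component goes 25, 36, 49, 64, 81 → 100 (perfect squares: 5², 6², 7², …).
Third component — each term is the sum of the two before it: 3, 2, 5, 7, 12 → 19.
Fourth component — differences are 6, 7, 8, … (increasing by 1 each time): 22, 28, 35, 43, 52 → 62.
Combining the parts gives {V 100 19 62}.

{V 100 19 62}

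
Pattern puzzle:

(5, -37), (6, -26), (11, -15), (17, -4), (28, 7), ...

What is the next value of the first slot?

First slot goes 5, 6, 11, 17, 28 → 45 (each term is the sum of the two before it).

45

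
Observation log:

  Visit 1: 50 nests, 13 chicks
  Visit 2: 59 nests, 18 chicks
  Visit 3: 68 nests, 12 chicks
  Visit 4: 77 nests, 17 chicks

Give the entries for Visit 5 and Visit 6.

86 nests, 11 chicks; 95 nests, 16 chicks

For the nests, +9 each step: 50, 59, 68, 77 → 86 → 95.
Chicks: 13, 18, 12, 17 → 11 → 16 (alternating steps +5, −6, +5, −6, …).
So the next two records are 86 nests, 11 chicks and 95 nests, 16 chicks.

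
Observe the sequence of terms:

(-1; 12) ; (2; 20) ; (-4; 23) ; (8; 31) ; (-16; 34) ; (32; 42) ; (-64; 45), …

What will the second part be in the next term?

53

For the second part, alternating steps +8, +3, +8, +3, …: 12, 20, 23, 31, 34, 42, 45 → 53.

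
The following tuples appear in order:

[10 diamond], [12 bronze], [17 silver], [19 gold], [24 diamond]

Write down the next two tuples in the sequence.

[26 bronze], [31 silver]

First value: alternating steps +2, +5, +2, +5, …, so 10, 12, 17, 19, 24 → 26 → 31.
Rank — repeats diamond → bronze → silver → gold: diamond, bronze, silver, gold, diamond → bronze → silver.
Putting the parts together: [26 bronze] and then [31 silver].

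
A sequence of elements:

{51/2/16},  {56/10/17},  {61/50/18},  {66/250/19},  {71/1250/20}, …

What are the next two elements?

First component — +5 each step: 51, 56, 61, 66, 71 → 76 → 81.
Second component: 2, 10, 50, 250, 1250 → 6250 → 31250 (×5 each step).
Third component — +1 each step: 16, 17, 18, 19, 20 → 21 → 22.
So the next two elements are {76/6250/21} and {81/31250/22}.

{76/6250/21}, {81/31250/22}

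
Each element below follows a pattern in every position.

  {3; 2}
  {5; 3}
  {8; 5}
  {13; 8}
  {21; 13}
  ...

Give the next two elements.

First coordinate: each term is the sum of the two before it; 3, 5, 8, 13, 21 → 34 → 55.
Second coordinate: always the previous value of the first coordinate; 2, 3, 5, 8, 13 → 21 → 34.
So the next two elements are {34; 21} and {55; 34}.

{34; 21}, {55; 34}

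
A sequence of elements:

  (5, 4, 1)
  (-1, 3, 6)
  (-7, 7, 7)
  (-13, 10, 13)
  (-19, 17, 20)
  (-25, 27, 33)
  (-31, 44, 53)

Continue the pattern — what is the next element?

First part: −6 each step, so 5, -1, -7, -13, -19, -25, -31 → -37.
Second part: each term is the sum of the two before it; 4, 3, 7, 10, 17, 27, 44 → 71.
Third part: 1, 6, 7, 13, 20, 33, 53 → 86 (each term is the sum of the two before it).
Putting it together: (-37, 71, 86).

(-37, 71, 86)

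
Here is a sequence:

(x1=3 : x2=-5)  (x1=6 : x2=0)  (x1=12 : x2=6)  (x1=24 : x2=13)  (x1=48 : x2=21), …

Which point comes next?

(x1=96 : x2=30)

X1: ×2 each step; 3, 6, 12, 24, 48 → 96.
For the x2, differences are 5, 6, 7, … (increasing by 1 each time): -5, 0, 6, 13, 21 → 30.
So the next point is (x1=96 : x2=30).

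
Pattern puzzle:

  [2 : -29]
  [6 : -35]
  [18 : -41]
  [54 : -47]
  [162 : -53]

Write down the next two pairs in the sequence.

First coordinate goes 2, 6, 18, 54, 162 → 486 → 1458 (×3 each step).
Second coordinate: −6 each step; -29, -35, -41, -47, -53 → -59 → -65.
Putting the parts together: [486 : -59] and then [1458 : -65].

[486 : -59], [1458 : -65]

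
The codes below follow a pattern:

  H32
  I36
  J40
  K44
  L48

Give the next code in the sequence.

M52

For the letter, letters move forward 1 place in the alphabet: H, I, J, K, L → M.
Second component goes 32, 36, 40, 44, 48 → 52 (+4 each step).
Putting it together: M52.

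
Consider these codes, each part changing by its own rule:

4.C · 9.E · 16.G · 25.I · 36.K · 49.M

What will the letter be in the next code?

O

First component goes 4, 9, 16, 25, 36, 49 → 64 (perfect squares: 2², 3², 4², …).
Letter: letters move forward 2 places in the alphabet; C, E, G, I, K, M → O.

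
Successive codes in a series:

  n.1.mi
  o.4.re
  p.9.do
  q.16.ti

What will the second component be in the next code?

Letter — letters move forward 1 place in the alphabet: n, o, p, q → r.
Second component goes 1, 4, 9, 16 → 25 (perfect squares: 1², 2², 3², …).
Note: mi, re, do, ti → la (runs backward through the solfège scale do→ti).

25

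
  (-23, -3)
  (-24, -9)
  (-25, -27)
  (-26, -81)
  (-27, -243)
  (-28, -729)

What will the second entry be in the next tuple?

-2187

Second entry: -3, -9, -27, -81, -243, -729 → -2187 (×3 each step).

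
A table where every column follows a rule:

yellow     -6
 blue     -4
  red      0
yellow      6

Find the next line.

Colour goes yellow, blue, red, yellow → blue (repeats yellow → blue → red).
Second component: differences are 2, 4, 6, … (increasing by 2 each time), so -6, -4, 0, 6 → 14.
So the next line is blue  14.

blue  14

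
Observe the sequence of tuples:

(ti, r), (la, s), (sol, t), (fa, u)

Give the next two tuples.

Note — runs backward through the solfège scale do→ti: ti, la, sol, fa → mi → re.
Letter — letters move forward 1 place in the alphabet: r, s, t, u → v → w.
Putting the parts together: (mi, v) and then (re, w).

(mi, v), (re, w)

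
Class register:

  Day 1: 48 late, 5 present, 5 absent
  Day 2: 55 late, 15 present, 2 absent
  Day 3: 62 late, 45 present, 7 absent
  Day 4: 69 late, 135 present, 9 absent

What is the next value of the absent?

For the late, +7 each step: 48, 55, 62, 69 → 76.
Present — ×3 each step: 5, 15, 45, 135 → 405.
Absent goes 5, 2, 7, 9 → 16 (each term is the sum of the two before it).

16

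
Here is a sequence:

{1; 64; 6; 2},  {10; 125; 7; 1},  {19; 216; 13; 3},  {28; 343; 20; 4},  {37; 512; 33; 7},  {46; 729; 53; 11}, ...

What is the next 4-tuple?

First entry: +9 each step; 1, 10, 19, 28, 37, 46 → 55.
Second entry — perfect cubes: 4³, 5³, 6³, …: 64, 125, 216, 343, 512, 729 → 1000.
Third entry: each term is the sum of the two before it; 6, 7, 13, 20, 33, 53 → 86.
Fourth entry goes 2, 1, 3, 4, 7, 11 → 18 (each term is the sum of the two before it).
Putting it together: {55; 1000; 86; 18}.

{55; 1000; 86; 18}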